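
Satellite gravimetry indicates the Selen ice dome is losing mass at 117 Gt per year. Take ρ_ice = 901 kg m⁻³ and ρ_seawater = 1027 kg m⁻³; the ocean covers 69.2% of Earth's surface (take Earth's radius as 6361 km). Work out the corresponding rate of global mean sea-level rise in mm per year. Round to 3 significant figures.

≈ 0.324 mm/yr

ρ_w = 1027 kg m⁻³. Annual water volume added = 117 Gt / ρ_w = 1.170×10^14 kg / 1027 kg m⁻³ = 1.139×10^11 m³.
Δh per year = 1.139×10^11 / 3.52×10^14 = 3.24×10^-4 m = 0.324 mm.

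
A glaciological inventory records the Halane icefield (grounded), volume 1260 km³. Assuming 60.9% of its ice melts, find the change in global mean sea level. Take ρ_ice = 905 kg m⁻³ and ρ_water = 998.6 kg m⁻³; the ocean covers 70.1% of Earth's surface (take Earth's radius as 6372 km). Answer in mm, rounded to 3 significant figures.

Halane: 0.609 × 1260 km³ × (905/998.6) = 695.4 km³ of water.
Spread over 3.58×10^14 m² of ocean, Δh = 6.954×10^11 / 3.58×10^14 = 1.94×10^-3 m = 1.94 mm.

≈ 1.94 mm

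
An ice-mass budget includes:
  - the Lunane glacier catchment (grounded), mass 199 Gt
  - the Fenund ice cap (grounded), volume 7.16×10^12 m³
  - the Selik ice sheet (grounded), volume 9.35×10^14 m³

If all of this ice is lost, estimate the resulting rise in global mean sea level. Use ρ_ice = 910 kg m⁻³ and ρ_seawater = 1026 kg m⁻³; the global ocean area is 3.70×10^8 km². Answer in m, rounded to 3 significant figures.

≈ 2.26 m

Lunane: 199 Gt = 1.990×10^14 kg; dividing by ρ_w = 1026 kg m⁻³ gives 1.940×10^11 m³ of water.
Fenund: 7.16×10^12 m³ × (910/1026) = 6.350×10^12 m³ of water.
Selik: 9.35×10^14 m³ × (910/1026) = 8.293×10^14 m³ of water.
Total added water ≈ 8.358×10^14 m³ over 3.70×10^14 m² → Δh = 2.26 m.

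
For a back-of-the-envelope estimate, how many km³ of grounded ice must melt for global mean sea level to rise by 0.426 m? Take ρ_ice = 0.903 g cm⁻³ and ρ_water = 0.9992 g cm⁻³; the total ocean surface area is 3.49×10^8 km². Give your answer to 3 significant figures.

Required water volume = Δh × A = 0.426 m × 3.49×10^14 m² = 1.487×10^14 m³ = 1.487×10^5 km³.
Ice volume = water volume × ρ_w/ρ_ice = 1.487×10^5 × 999.2/903 = 1.65×10^5 km³.

≈ 1.65×10^5 km³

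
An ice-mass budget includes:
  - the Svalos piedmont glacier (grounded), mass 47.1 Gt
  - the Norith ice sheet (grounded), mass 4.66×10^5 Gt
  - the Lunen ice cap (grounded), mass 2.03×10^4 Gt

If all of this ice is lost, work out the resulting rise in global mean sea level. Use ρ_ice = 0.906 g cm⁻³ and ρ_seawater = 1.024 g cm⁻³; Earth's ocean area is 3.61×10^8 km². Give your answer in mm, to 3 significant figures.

Svalos: 47.1 Gt = 4.710×10^13 kg; dividing by ρ_w = 1.024 g cm⁻³ = 1024 kg m⁻³ gives 4.600×10^10 m³ of water.
Norith: 4.66×10^5 Gt = 4.660×10^17 kg; dividing by ρ_w = 1024 kg m⁻³ gives 4.551×10^14 m³ of water.
Lunen: 2.03×10^4 Gt = 2.030×10^16 kg; dividing by ρ_w = 1024 kg m⁻³ gives 1.982×10^13 m³ of water.
Total added water ≈ 4.749×10^14 m³ over 3.61×10^14 m² → Δh = 1.32 m = 1320 mm.

≈ 1320 mm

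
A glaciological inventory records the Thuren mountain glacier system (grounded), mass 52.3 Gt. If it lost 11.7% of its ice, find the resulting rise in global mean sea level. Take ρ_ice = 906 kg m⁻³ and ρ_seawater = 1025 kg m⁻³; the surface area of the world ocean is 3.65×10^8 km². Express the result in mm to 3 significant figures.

Thuren: 0.117 × 52.3 Gt = 6.119×10^12 kg; dividing by ρ_w = 1025 kg m⁻³ gives 5.970×10^9 m³ of water.
Spread over 3.65×10^14 m² of ocean, Δh = 5.970×10^9 / 3.65×10^14 = 1.64×10^-5 m = 0.0164 mm.

≈ 0.0164 mm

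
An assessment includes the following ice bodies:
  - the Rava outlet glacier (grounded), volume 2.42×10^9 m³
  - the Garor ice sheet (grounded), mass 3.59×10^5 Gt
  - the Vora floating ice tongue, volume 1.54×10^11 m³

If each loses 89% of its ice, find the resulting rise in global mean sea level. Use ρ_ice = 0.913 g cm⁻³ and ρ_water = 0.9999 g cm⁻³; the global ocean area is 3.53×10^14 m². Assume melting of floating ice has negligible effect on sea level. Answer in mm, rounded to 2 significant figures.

≈ 910 mm

Rava: 0.89 × 2.42×10^9 m³ × (913/999.9) = 1.967×10^9 m³ of water.
Garor: 0.89 × 3.59×10^5 Gt = 3.195×10^17 kg; dividing by ρ_w = 0.9999 g cm⁻³ = 999.9 kg m⁻³ gives 3.195×10^14 m³ of water.
The Vora floating ice tongue is floating and already displaces its own weight of water, so its melt adds essentially nothing to sea level.
Total added water ≈ 3.195×10^14 m³ over 3.53×10^14 m² → Δh = 0.905 m = 910 mm.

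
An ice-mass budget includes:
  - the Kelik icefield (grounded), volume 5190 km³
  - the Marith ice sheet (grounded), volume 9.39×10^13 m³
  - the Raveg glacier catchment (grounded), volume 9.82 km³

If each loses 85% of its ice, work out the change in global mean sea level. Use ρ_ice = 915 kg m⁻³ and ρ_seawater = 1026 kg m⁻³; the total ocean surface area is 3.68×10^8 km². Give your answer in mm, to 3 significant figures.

≈ 204 mm

Kelik: 0.85 × 5190 km³ × (915/1026) = 3934 km³ of water.
Marith: 0.85 × 9.39×10^13 m³ × (915/1026) = 7.118×10^13 m³ of water.
Raveg: 0.85 × 9.82 km³ × (915/1026) = 7.444 km³ of water.
Total added water ≈ 7.512×10^13 m³ over 3.68×10^14 m² → Δh = 0.204 m = 204 mm.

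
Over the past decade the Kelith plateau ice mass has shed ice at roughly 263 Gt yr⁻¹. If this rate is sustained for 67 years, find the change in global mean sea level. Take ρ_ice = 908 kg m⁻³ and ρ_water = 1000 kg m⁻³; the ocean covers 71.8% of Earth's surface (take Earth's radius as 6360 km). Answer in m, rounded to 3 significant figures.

≈ 0.0483 m

Total mass lost = 263 Gt/yr × 67 yr = 1.762×10^4 Gt = 1.762×10^16 kg.
ρ_w = 1000 kg m⁻³, so water volume = 1.762×10^16 / 1000 = 1.762×10^13 m³.
Δh = 1.762×10^13 / 3.65×10^14 = 0.0483 m.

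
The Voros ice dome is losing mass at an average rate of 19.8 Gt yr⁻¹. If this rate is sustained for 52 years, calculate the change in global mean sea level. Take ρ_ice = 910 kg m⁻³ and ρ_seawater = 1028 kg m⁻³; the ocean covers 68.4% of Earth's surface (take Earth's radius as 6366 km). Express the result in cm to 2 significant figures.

≈ 0.29 cm

Total mass lost = 19.8 Gt/yr × 52 yr = 1030 Gt = 1.030×10^15 kg.
ρ_w = 1028 kg m⁻³, so water volume = 1.030×10^15 / 1028 = 1.002×10^12 m³.
Δh = 1.002×10^12 / 3.48×10^14 = 2.88×10^-3 m = 0.29 cm.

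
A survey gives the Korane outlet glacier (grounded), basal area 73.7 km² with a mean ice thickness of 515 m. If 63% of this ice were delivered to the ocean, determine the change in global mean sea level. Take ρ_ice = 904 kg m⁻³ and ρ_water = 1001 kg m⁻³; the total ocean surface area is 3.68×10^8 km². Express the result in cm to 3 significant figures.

≈ 5.87×10^-3 cm

Korane: ice volume = 73.7 km² × 515 m = 37.96 km³; 0.63 × 37.96 × (904/1001) = 21.59 km³ of water.
Spread over 3.68×10^14 m² of ocean, Δh = 2.159×10^10 / 3.68×10^14 = 5.87×10^-5 m = 5.87×10^-3 cm.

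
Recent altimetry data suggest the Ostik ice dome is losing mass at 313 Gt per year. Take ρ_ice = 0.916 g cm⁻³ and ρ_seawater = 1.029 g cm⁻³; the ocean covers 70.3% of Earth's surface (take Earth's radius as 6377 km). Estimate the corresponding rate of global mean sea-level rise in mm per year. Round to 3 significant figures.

≈ 0.847 mm/yr

ρ_w = 1.029 g cm⁻³ = 1029 kg m⁻³. Annual water volume added = 313 Gt / ρ_w = 3.130×10^14 kg / 1029 kg m⁻³ = 3.042×10^11 m³.
Δh per year = 3.042×10^11 / 3.59×10^14 = 8.47×10^-4 m = 0.847 mm.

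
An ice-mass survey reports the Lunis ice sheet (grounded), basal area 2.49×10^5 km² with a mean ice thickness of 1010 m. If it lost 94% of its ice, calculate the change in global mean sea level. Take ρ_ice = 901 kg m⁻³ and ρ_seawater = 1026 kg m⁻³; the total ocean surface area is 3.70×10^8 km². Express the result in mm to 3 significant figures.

≈ 561 mm

Lunis: ice volume = 2.49×10^5 km² × 1010 m = 2.515×10^5 km³; 0.94 × 2.515×10^5 × (901/1026) = 2.076×10^5 km³ of water.
Spread over 3.70×10^14 m² of ocean, Δh = 2.076×10^14 / 3.70×10^14 = 0.561 m = 561 mm.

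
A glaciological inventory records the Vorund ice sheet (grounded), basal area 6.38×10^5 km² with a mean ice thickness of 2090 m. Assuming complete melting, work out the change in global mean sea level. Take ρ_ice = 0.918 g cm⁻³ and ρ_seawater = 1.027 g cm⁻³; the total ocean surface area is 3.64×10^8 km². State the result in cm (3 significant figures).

≈ 327 cm

Vorund: ice volume = 6.38×10^5 km² × 2090 m = 1.333×10^6 km³; 1.333×10^6 × (918/1027) = 1.192×10^6 km³ of water.
Spread over 3.64×10^14 m² of ocean, Δh = 1.192×10^15 / 3.64×10^14 = 3.27 m = 327 cm.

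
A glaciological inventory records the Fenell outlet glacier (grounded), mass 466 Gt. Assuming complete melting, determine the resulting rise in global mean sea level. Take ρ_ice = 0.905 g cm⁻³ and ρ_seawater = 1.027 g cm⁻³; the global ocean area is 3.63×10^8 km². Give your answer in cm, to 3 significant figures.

≈ 0.125 cm

Fenell: 466 Gt = 4.660×10^14 kg; dividing by ρ_w = 1.027 g cm⁻³ = 1027 kg m⁻³ gives 4.537×10^11 m³ of water.
Spread over 3.63×10^14 m² of ocean, Δh = 4.537×10^11 / 3.63×10^14 = 1.25×10^-3 m = 0.125 cm.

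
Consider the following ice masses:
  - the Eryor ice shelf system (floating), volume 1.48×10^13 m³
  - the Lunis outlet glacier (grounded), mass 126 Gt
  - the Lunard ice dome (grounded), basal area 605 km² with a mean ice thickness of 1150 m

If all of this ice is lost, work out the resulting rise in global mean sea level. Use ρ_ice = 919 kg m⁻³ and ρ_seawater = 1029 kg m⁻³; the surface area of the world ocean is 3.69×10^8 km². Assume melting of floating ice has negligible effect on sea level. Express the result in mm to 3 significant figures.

≈ 2.02 mm

The Eryor ice shelf system is floating and already displaces its own weight of water, so its melt adds essentially nothing to sea level.
Lunis: 126 Gt = 1.260×10^14 kg; dividing by ρ_w = 1029 kg m⁻³ gives 1.224×10^11 m³ of water.
Lunard: ice volume = 605 km² × 1150 m = 695.8 km³; 695.8 × (919/1029) = 621.4 km³ of water.
Total added water ≈ 7.438×10^11 m³ over 3.69×10^14 m² → Δh = 2.02×10^-3 m = 2.02 mm.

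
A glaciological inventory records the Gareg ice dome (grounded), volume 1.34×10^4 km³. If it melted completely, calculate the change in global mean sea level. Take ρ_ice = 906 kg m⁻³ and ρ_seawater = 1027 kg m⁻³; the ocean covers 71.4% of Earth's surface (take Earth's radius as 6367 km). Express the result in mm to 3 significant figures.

≈ 32.5 mm

Gareg: 1.34×10^4 km³ × (906/1027) = 1.182×10^4 km³ of water.
Spread over 3.64×10^14 m² of ocean, Δh = 1.182×10^13 / 3.64×10^14 = 0.0325 m = 32.5 mm.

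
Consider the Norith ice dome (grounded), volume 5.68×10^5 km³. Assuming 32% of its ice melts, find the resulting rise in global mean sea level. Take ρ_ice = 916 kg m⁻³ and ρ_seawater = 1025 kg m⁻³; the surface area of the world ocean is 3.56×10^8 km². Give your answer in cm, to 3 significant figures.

Norith: 0.32 × 5.68×10^5 km³ × (916/1025) = 1.624×10^5 km³ of water.
Spread over 3.56×10^14 m² of ocean, Δh = 1.624×10^14 / 3.56×10^14 = 0.456 m = 45.6 cm.

≈ 45.6 cm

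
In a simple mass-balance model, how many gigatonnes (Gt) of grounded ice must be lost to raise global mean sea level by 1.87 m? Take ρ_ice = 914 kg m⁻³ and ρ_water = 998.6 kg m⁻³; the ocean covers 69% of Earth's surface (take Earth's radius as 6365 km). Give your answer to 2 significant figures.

Required water volume = Δh × A = 1.87 m × 3.51×10^14 m² = 6.569×10^14 m³.
ρ_w = 998.6 kg m⁻³, so the mass of water = 6.569×10^14 m³ × 998.6 kg m⁻³ = 6.560×10^17 kg = 6.6×10^5 Gt (and the same mass of ice, by conservation).

≈ 6.6×10^5 Gt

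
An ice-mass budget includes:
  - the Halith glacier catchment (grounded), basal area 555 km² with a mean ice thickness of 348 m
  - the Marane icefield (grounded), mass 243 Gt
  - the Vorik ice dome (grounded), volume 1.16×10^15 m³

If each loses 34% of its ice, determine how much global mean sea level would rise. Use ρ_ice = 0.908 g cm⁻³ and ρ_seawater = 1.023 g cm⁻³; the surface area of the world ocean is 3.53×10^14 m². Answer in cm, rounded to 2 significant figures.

≈ 99 cm

Halith: ice volume = 555 km² × 348 m = 193.1 km³; 0.34 × 193.1 × (908/1023) = 58.29 km³ of water.
Marane: 0.34 × 243 Gt = 8.262×10^13 kg; dividing by ρ_w = 1.023 g cm⁻³ = 1023 kg m⁻³ gives 8.076×10^10 m³ of water.
Vorik: 0.34 × 1.16×10^15 m³ × (908/1023) = 3.501×10^14 m³ of water.
Total added water ≈ 3.502×10^14 m³ over 3.53×10^14 m² → Δh = 0.992 m = 99 cm.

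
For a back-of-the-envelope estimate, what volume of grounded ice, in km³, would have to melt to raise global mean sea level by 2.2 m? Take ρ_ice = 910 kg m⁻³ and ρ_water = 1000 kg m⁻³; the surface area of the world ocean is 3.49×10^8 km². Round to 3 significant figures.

≈ 8.44×10^5 km³

Required water volume = Δh × A = 2.2 m × 3.49×10^14 m² = 7.678×10^14 m³ = 7.678×10^5 km³.
Ice volume = water volume × ρ_w/ρ_ice = 7.678×10^5 × 1000/910 = 8.44×10^5 km³.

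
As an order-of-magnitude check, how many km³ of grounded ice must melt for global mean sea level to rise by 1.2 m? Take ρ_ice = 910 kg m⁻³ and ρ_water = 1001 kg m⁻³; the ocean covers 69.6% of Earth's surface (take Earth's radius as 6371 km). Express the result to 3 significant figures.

≈ 4.69×10^5 km³

Required water volume = Δh × A = 1.2 m × 3.55×10^14 m² = 4.260×10^14 m³ = 4.260×10^5 km³.
Ice volume = water volume × ρ_w/ρ_ice = 4.260×10^5 × 1001/910 = 4.69×10^5 km³.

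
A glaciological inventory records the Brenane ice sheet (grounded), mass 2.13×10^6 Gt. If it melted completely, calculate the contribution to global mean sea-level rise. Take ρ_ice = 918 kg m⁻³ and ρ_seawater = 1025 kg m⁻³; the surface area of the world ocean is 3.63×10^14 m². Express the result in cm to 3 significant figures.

Brenane: 2.13×10^6 Gt = 2.130×10^18 kg; dividing by ρ_w = 1025 kg m⁻³ gives 2.078×10^15 m³ of water.
Spread over 3.63×10^14 m² of ocean, Δh = 2.078×10^15 / 3.63×10^14 = 5.72 m = 572 cm.

≈ 572 cm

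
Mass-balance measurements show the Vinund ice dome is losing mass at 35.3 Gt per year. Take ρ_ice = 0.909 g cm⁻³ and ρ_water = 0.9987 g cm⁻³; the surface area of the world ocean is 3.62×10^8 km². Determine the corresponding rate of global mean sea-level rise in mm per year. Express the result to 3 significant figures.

≈ 0.0976 mm/yr

ρ_w = 0.9987 g cm⁻³ = 998.7 kg m⁻³. Annual water volume added = 35.3 Gt / ρ_w = 3.530×10^13 kg / 998.7 kg m⁻³ = 3.535×10^10 m³.
Δh per year = 3.535×10^10 / 3.62×10^14 = 9.76×10^-5 m = 0.0976 mm.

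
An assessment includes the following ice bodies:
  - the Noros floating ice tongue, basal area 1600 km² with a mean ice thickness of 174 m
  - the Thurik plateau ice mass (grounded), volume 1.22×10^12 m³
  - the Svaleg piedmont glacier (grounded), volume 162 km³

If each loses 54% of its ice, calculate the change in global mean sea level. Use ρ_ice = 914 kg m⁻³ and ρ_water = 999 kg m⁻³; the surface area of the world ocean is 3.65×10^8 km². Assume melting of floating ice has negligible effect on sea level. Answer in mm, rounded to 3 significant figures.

The Noros floating ice tongue is floating and already displaces its own weight of water, so its melt adds essentially nothing to sea level.
Thurik: 0.54 × 1.22×10^12 m³ × (914/999) = 6.027×10^11 m³ of water.
Svaleg: 0.54 × 162 km³ × (914/999) = 80.04 km³ of water.
Total added water ≈ 6.828×10^11 m³ over 3.65×10^14 m² → Δh = 1.87×10^-3 m = 1.87 mm.

≈ 1.87 mm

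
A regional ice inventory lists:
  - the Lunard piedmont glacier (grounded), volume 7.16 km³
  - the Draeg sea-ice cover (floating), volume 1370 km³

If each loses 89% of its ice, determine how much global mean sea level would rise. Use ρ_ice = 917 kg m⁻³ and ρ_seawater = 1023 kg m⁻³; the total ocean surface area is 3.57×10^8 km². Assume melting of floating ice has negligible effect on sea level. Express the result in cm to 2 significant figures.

≈ 1.6×10^-3 cm

Lunard: 0.89 × 7.16 km³ × (917/1023) = 5.712 km³ of water.
The Draeg sea-ice cover is floating and already displaces its own weight of water, so its melt adds essentially nothing to sea level.
Total added water ≈ 5.712×10^9 m³ over 3.57×10^14 m² → Δh = 1.60×10^-5 m = 1.6×10^-3 cm.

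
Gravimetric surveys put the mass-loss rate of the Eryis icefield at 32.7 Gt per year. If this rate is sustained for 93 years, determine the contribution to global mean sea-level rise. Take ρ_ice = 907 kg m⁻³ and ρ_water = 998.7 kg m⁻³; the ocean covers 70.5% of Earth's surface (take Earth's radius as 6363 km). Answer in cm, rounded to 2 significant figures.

≈ 0.85 cm

Total mass lost = 32.7 Gt/yr × 93 yr = 3041 Gt = 3.041×10^15 kg.
ρ_w = 998.7 kg m⁻³, so water volume = 3.041×10^15 / 998.7 = 3.045×10^12 m³.
Δh = 3.045×10^12 / 3.59×10^14 = 8.49×10^-3 m = 0.85 cm.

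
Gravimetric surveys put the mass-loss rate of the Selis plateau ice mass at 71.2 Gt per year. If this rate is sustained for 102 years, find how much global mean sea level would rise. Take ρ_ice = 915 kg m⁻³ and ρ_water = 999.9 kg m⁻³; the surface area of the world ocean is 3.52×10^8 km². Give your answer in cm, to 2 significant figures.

Total mass lost = 71.2 Gt/yr × 102 yr = 7262 Gt = 7.262×10^15 kg.
ρ_w = 999.9 kg m⁻³, so water volume = 7.262×10^15 / 999.9 = 7.263×10^12 m³.
Δh = 7.263×10^12 / 3.52×10^14 = 0.0206 m = 2.1 cm.

≈ 2.1 cm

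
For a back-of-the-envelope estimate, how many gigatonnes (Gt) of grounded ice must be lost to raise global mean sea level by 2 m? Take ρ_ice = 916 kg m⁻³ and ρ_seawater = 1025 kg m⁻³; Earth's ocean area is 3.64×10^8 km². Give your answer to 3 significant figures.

≈ 7.46×10^5 Gt

Required water volume = Δh × A = 2 m × 3.64×10^14 m² = 7.280×10^14 m³.
ρ_w = 1025 kg m⁻³, so the mass of water = 7.280×10^14 m³ × 1025 kg m⁻³ = 7.462×10^17 kg = 7.46×10^5 Gt (and the same mass of ice, by conservation).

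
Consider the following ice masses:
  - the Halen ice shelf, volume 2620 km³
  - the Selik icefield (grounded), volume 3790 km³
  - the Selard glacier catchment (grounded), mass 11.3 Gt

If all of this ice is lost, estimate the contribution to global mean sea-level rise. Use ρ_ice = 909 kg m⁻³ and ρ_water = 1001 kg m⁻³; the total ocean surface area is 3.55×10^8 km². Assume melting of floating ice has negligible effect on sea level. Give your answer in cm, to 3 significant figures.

The Halen ice shelf is floating and already displaces its own weight of water, so its melt adds essentially nothing to sea level.
Selik: 3790 km³ × (909/1001) = 3442 km³ of water.
Selard: 11.3 Gt = 1.130×10^13 kg; dividing by ρ_w = 1001 kg m⁻³ gives 1.129×10^10 m³ of water.
Total added water ≈ 3.453×10^12 m³ over 3.55×10^14 m² → Δh = 9.73×10^-3 m = 0.973 cm.

≈ 0.973 cm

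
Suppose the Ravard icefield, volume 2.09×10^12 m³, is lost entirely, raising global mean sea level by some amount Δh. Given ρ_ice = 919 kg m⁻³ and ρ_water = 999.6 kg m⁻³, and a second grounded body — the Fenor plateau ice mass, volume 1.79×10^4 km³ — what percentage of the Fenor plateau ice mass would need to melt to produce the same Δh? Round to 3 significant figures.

≈ 11.7 %

Equal sea-level rise means equal mass of meltwater, i.e. equal mass of ice lost.
Ice mass of Ravard: 1.921×10^15 kg; ice mass of Fenor: 1.645×10^16 kg.
Fraction required = 1.921×10^15 / 1.645×10^16 = 0.117 → 11.7 %.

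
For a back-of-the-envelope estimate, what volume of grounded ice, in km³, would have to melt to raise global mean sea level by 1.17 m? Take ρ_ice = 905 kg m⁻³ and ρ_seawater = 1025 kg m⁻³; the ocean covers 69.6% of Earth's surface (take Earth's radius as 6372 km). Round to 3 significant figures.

≈ 4.71×10^5 km³

Required water volume = Δh × A = 1.17 m × 3.55×10^14 m² = 4.155×10^14 m³ = 4.155×10^5 km³.
Ice volume = water volume × ρ_w/ρ_ice = 4.155×10^5 × 1025/905 = 4.71×10^5 km³.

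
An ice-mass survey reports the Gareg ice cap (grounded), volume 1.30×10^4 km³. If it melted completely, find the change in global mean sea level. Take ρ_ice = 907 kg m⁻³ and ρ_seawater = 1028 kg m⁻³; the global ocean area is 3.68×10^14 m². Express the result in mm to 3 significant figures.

≈ 31.2 mm

Gareg: 1.30×10^4 km³ × (907/1028) = 1.147×10^4 km³ of water.
Spread over 3.68×10^14 m² of ocean, Δh = 1.147×10^13 / 3.68×10^14 = 0.0312 m = 31.2 mm.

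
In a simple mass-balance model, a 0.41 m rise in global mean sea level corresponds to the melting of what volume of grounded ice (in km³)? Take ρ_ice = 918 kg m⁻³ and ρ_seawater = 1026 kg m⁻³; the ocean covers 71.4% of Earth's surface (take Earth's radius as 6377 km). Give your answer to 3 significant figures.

Required water volume = Δh × A = 0.41 m × 3.65×10^14 m² = 1.496×10^14 m³ = 1.496×10^5 km³.
Ice volume = water volume × ρ_w/ρ_ice = 1.496×10^5 × 1026/918 = 1.67×10^5 km³.

≈ 1.67×10^5 km³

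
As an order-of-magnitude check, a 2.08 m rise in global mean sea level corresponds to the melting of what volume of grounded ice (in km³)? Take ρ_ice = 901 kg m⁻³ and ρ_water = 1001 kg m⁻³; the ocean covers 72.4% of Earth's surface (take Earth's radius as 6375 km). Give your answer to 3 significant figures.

Required water volume = Δh × A = 2.08 m × 3.70×10^14 m² = 7.691×10^14 m³ = 7.691×10^5 km³.
Ice volume = water volume × ρ_w/ρ_ice = 7.691×10^5 × 1001/901 = 8.54×10^5 km³.

≈ 8.54×10^5 km³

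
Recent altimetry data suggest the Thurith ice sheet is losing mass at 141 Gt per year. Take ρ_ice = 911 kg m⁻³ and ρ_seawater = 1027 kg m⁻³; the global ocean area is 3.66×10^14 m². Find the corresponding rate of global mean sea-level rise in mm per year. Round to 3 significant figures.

≈ 0.375 mm/yr

ρ_w = 1027 kg m⁻³. Annual water volume added = 141 Gt / ρ_w = 1.410×10^14 kg / 1027 kg m⁻³ = 1.373×10^11 m³.
Δh per year = 1.373×10^11 / 3.66×10^14 = 3.75×10^-4 m = 0.375 mm.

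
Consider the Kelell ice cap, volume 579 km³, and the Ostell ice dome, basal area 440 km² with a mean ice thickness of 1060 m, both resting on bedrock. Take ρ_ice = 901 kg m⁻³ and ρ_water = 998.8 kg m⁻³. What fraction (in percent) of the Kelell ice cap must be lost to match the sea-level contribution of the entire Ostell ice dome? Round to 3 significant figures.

Equal sea-level rise means equal mass of meltwater, i.e. equal mass of ice lost.
Ice mass of Ostell: 4.202×10^14 kg; ice mass of Kelell: 5.217×10^14 kg.
Fraction required = 4.202×10^14 / 5.217×10^14 = 0.806 → 80.6 %.

≈ 80.6 %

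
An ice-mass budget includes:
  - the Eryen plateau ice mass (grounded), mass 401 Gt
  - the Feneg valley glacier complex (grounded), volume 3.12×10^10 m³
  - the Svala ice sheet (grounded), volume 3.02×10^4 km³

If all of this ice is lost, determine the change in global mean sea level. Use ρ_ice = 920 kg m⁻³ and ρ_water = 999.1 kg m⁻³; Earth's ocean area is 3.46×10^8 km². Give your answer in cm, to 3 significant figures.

≈ 8.16 cm

Eryen: 401 Gt = 4.010×10^14 kg; dividing by ρ_w = 999.1 kg m⁻³ gives 4.014×10^11 m³ of water.
Feneg: 3.12×10^10 m³ × (920/999.1) = 2.873×10^10 m³ of water.
Svala: 3.02×10^4 km³ × (920/999.1) = 2.781×10^4 km³ of water.
Total added water ≈ 2.824×10^13 m³ over 3.46×10^14 m² → Δh = 0.0816 m = 8.16 cm.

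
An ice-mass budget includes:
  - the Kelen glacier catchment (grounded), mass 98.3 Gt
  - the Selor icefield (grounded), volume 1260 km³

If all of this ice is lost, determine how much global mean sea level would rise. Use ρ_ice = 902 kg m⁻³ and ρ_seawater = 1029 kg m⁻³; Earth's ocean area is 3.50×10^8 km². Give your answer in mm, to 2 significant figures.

≈ 3.4 mm

Kelen: 98.3 Gt = 9.830×10^13 kg; dividing by ρ_w = 1029 kg m⁻³ gives 9.553×10^10 m³ of water.
Selor: 1260 km³ × (902/1029) = 1104 km³ of water.
Total added water ≈ 1.200×10^12 m³ over 3.50×10^14 m² → Δh = 3.43×10^-3 m = 3.4 mm.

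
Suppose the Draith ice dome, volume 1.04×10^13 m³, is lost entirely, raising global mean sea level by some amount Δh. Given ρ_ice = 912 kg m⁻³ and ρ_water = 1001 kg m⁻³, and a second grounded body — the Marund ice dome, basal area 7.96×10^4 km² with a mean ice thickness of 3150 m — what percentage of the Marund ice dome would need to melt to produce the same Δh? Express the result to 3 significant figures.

Equal sea-level rise means equal mass of meltwater, i.e. equal mass of ice lost.
Ice mass of Draith: 9.485×10^15 kg; ice mass of Marund: 2.287×10^17 kg.
Fraction required = 9.485×10^15 / 2.287×10^17 = 0.0415 → 4.15 %.

≈ 4.15 %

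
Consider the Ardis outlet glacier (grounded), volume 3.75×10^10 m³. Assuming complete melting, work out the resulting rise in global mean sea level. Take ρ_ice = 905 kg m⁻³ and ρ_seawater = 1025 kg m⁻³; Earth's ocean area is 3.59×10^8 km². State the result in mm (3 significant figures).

≈ 0.0922 mm

Ardis: 3.75×10^10 m³ × (905/1025) = 3.311×10^10 m³ of water.
Spread over 3.59×10^14 m² of ocean, Δh = 3.311×10^10 / 3.59×10^14 = 9.22×10^-5 m = 0.0922 mm.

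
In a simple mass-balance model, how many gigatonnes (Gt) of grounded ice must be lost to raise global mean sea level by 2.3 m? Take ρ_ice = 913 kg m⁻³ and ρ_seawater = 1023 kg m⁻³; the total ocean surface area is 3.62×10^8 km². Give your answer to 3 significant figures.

≈ 8.52×10^5 Gt

Required water volume = Δh × A = 2.3 m × 3.62×10^14 m² = 8.326×10^14 m³.
ρ_w = 1023 kg m⁻³, so the mass of water = 8.326×10^14 m³ × 1023 kg m⁻³ = 8.517×10^17 kg = 8.52×10^5 Gt (and the same mass of ice, by conservation).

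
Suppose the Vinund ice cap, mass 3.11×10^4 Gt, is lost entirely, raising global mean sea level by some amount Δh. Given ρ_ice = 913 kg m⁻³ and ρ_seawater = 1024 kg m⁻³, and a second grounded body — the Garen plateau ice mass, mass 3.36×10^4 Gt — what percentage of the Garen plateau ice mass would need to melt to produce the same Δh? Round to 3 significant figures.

Equal sea-level rise means equal mass of meltwater, i.e. equal mass of ice lost.
Ice mass of Vinund: 3.110×10^16 kg; ice mass of Garen: 3.360×10^16 kg.
Fraction required = 3.110×10^16 / 3.360×10^16 = 0.926 → 92.6 %.

≈ 92.6 %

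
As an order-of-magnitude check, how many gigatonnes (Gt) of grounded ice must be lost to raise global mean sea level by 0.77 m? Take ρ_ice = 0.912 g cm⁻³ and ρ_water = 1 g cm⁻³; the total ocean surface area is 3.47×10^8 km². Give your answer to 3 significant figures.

Required water volume = Δh × A = 0.77 m × 3.47×10^14 m² = 2.672×10^14 m³.
ρ_w = 1 g cm⁻³ = 1000 kg m⁻³, so the mass of water = 2.672×10^14 m³ × 1000 kg m⁻³ = 2.672×10^17 kg = 2.67×10^5 Gt (and the same mass of ice, by conservation).

≈ 2.67×10^5 Gt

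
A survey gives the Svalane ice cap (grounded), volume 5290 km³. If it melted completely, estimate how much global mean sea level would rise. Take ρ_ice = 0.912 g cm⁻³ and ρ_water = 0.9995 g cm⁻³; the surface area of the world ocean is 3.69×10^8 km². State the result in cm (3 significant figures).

≈ 1.31 cm

Svalane: 5290 km³ × (912/999.5) = 4827 km³ of water.
Spread over 3.69×10^14 m² of ocean, Δh = 4.827×10^12 / 3.69×10^14 = 0.0131 m = 1.31 cm.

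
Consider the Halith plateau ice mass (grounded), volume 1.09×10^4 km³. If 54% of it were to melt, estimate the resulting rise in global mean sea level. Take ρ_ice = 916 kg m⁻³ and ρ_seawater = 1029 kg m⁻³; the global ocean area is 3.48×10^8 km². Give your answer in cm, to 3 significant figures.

≈ 1.51 cm

Halith: 0.54 × 1.09×10^4 km³ × (916/1029) = 5240 km³ of water.
Spread over 3.48×10^14 m² of ocean, Δh = 5.240×10^12 / 3.48×10^14 = 0.0151 m = 1.51 cm.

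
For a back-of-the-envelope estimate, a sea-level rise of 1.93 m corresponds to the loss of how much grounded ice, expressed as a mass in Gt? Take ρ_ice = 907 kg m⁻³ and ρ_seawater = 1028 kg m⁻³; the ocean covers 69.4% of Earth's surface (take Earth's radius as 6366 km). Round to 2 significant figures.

≈ 7.0×10^5 Gt

Required water volume = Δh × A = 1.93 m × 3.53×10^14 m² = 6.821×10^14 m³.
ρ_w = 1028 kg m⁻³, so the mass of water = 6.821×10^14 m³ × 1028 kg m⁻³ = 7.012×10^17 kg = 7.0×10^5 Gt (and the same mass of ice, by conservation).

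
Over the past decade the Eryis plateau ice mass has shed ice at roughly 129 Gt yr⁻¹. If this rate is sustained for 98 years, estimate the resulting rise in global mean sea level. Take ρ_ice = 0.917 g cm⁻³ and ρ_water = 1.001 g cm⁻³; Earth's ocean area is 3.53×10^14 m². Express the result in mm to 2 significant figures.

Total mass lost = 129 Gt/yr × 98 yr = 1.264×10^4 Gt = 1.264×10^16 kg.
ρ_w = 1.001 g cm⁻³ = 1001 kg m⁻³, so water volume = 1.264×10^16 / 1001 = 1.263×10^13 m³.
Δh = 1.263×10^13 / 3.53×10^14 = 0.0358 m = 36 mm.

≈ 36 mm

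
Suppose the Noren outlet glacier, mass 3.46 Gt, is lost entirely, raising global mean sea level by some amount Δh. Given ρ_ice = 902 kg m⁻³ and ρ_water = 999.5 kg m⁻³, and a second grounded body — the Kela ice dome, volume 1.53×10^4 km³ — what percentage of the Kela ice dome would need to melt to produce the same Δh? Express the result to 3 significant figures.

≈ 0.0251 %

Equal sea-level rise means equal mass of meltwater, i.e. equal mass of ice lost.
Ice mass of Noren: 3.460×10^12 kg; ice mass of Kela: 1.380×10^16 kg.
Fraction required = 3.460×10^12 / 1.380×10^16 = 2.51×10^-4 → 0.0251 %.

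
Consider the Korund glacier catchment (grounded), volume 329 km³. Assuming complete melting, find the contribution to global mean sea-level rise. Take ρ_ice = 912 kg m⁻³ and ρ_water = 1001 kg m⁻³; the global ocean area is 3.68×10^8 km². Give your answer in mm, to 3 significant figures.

≈ 0.815 mm

Korund: 329 km³ × (912/1001) = 299.7 km³ of water.
Spread over 3.68×10^14 m² of ocean, Δh = 2.997×10^11 / 3.68×10^14 = 8.15×10^-4 m = 0.815 mm.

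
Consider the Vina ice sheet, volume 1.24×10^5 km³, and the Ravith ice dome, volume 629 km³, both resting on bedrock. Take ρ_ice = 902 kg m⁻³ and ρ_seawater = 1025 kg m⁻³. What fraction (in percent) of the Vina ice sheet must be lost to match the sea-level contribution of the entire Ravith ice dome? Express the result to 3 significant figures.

≈ 0.507 %

Equal sea-level rise means equal mass of meltwater, i.e. equal mass of ice lost.
Ice mass of Ravith: 5.674×10^14 kg; ice mass of Vina: 1.118×10^17 kg.
Fraction required = 5.674×10^14 / 1.118×10^17 = 5.07×10^-3 → 0.507 %.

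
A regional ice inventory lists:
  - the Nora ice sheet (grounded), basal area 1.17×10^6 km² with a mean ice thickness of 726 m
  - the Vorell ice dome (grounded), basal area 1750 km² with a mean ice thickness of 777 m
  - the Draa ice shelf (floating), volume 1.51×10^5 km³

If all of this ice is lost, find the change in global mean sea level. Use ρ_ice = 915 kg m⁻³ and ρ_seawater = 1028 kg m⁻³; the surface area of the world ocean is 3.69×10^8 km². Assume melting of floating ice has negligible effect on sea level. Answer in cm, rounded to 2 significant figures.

Nora: ice volume = 1.17×10^6 km² × 726 m = 8.494×10^5 km³; 8.494×10^5 × (915/1028) = 7.560×10^5 km³ of water.
Vorell: ice volume = 1750 km² × 777 m = 1360 km³; 1360 × (915/1028) = 1210 km³ of water.
The Draa ice shelf is floating and already displaces its own weight of water, so its melt adds essentially nothing to sea level.
Total added water ≈ 7.573×10^14 m³ over 3.69×10^14 m² → Δh = 2.05 m = 210 cm.

≈ 210 cm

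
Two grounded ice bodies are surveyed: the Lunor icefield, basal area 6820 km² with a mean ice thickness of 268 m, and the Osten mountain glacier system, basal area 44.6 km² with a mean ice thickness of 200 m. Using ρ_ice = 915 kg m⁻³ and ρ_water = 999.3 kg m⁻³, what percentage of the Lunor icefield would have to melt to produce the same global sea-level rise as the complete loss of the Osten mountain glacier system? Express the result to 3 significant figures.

Equal sea-level rise means equal mass of meltwater, i.e. equal mass of ice lost.
Ice mass of Osten: 8.162×10^12 kg; ice mass of Lunor: 1.672×10^15 kg.
Fraction required = 8.162×10^12 / 1.672×10^15 = 4.88×10^-3 → 0.488 %.

≈ 0.488 %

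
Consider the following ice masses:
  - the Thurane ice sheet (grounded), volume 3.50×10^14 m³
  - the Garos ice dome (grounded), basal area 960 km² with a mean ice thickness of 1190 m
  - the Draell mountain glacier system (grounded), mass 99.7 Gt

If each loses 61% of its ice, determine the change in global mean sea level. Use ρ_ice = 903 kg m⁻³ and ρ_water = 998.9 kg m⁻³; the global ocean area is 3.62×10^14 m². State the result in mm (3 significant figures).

Thurane: 0.61 × 3.50×10^14 m³ × (903/998.9) = 1.930×10^14 m³ of water.
Garos: ice volume = 960 km² × 1190 m = 1142 km³; 0.61 × 1142 × (903/998.9) = 630.0 km³ of water.
Draell: 0.61 × 99.7 Gt = 6.082×10^13 kg; dividing by ρ_w = 998.9 kg m⁻³ gives 6.088×10^10 m³ of water.
Total added water ≈ 1.937×10^14 m³ over 3.62×10^14 m² → Δh = 0.535 m = 535 mm.

≈ 535 mm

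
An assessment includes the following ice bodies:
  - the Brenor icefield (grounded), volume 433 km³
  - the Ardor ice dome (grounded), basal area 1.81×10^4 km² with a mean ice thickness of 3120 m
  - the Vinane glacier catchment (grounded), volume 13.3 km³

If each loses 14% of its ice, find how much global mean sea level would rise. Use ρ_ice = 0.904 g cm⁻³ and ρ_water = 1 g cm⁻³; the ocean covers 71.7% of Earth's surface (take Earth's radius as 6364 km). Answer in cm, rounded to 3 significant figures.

Brenor: 0.14 × 433 km³ × (904/1000) = 54.80 km³ of water.
Ardor: ice volume = 1.81×10^4 km² × 3120 m = 5.647×10^4 km³; 0.14 × 5.647×10^4 × (904/1000) = 7147 km³ of water.
Vinane: 0.14 × 13.3 km³ × (904/1000) = 1.683 km³ of water.
Total added water ≈ 7.204×10^12 m³ over 3.65×10^14 m² → Δh = 0.0197 m = 1.97 cm.

≈ 1.97 cm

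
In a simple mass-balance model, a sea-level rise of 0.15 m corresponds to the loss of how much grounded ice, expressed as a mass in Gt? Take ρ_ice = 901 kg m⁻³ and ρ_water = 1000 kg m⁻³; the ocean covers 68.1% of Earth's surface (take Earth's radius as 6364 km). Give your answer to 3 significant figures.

Required water volume = Δh × A = 0.15 m × 3.47×10^14 m² = 5.199×10^13 m³.
ρ_w = 1000 kg m⁻³, so the mass of water = 5.199×10^13 m³ × 1000 kg m⁻³ = 5.199×10^16 kg = 5.20×10^4 Gt (and the same mass of ice, by conservation).

≈ 5.20×10^4 Gt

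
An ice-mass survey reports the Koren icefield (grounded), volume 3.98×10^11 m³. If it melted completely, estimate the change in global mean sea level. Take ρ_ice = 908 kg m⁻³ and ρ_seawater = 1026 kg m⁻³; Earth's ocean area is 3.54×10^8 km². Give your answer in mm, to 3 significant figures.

≈ 0.995 mm

Koren: 3.98×10^11 m³ × (908/1026) = 3.522×10^11 m³ of water.
Spread over 3.54×10^14 m² of ocean, Δh = 3.522×10^11 / 3.54×10^14 = 9.95×10^-4 m = 0.995 mm.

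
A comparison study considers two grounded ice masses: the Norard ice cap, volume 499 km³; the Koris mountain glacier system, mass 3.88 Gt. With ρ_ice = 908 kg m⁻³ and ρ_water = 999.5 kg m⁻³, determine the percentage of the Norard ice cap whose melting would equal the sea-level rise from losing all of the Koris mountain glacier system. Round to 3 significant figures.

≈ 0.856 %

Equal sea-level rise means equal mass of meltwater, i.e. equal mass of ice lost.
Ice mass of Koris: 3.880×10^12 kg; ice mass of Norard: 4.531×10^14 kg.
Fraction required = 3.880×10^12 / 4.531×10^14 = 8.56×10^-3 → 0.856 %.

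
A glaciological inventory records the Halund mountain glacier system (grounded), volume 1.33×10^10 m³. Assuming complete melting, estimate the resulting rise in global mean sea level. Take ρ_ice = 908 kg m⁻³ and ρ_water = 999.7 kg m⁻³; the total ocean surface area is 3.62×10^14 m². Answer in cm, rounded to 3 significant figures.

Halund: 1.33×10^10 m³ × (908/999.7) = 1.208×10^10 m³ of water.
Spread over 3.62×10^14 m² of ocean, Δh = 1.208×10^10 / 3.62×10^14 = 3.34×10^-5 m = 3.34×10^-3 cm.

≈ 3.34×10^-3 cm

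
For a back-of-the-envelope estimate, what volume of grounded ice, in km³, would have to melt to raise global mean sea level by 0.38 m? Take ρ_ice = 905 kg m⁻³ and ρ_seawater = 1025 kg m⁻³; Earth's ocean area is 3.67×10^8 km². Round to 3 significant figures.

≈ 1.58×10^5 km³

Required water volume = Δh × A = 0.38 m × 3.67×10^14 m² = 1.395×10^14 m³ = 1.395×10^5 km³.
Ice volume = water volume × ρ_w/ρ_ice = 1.395×10^5 × 1025/905 = 1.58×10^5 km³.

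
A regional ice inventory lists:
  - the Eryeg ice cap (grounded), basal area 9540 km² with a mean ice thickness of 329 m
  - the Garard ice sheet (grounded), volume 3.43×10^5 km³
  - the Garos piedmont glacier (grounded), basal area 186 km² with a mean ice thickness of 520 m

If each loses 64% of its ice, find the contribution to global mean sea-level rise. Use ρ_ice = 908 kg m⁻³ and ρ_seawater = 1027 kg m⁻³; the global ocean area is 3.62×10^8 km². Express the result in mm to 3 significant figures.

Eryeg: ice volume = 9540 km² × 329 m = 3139 km³; 0.64 × 3139 × (908/1027) = 1776 km³ of water.
Garard: 0.64 × 3.43×10^5 km³ × (908/1027) = 1.941×10^5 km³ of water.
Garos: ice volume = 186 km² × 520 m = 96.72 km³; 0.64 × 96.72 × (908/1027) = 54.73 km³ of water.
Total added water ≈ 1.959×10^14 m³ over 3.62×10^14 m² → Δh = 0.541 m = 541 mm.

≈ 541 mm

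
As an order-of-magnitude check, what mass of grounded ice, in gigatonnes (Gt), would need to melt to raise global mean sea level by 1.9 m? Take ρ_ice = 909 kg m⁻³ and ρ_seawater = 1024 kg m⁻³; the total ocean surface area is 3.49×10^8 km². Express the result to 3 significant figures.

Required water volume = Δh × A = 1.9 m × 3.49×10^14 m² = 6.631×10^14 m³.
ρ_w = 1024 kg m⁻³, so the mass of water = 6.631×10^14 m³ × 1024 kg m⁻³ = 6.790×10^17 kg = 6.79×10^5 Gt (and the same mass of ice, by conservation).

≈ 6.79×10^5 Gt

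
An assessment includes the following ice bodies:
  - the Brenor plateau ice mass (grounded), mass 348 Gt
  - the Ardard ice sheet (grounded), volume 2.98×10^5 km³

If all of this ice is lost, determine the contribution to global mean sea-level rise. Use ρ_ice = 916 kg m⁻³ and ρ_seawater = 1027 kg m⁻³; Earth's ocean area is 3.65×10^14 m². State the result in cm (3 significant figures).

Brenor: 348 Gt = 3.480×10^14 kg; dividing by ρ_w = 1027 kg m⁻³ gives 3.389×10^11 m³ of water.
Ardard: 2.98×10^5 km³ × (916/1027) = 2.658×10^5 km³ of water.
Total added water ≈ 2.661×10^14 m³ over 3.65×10^14 m² → Δh = 0.729 m = 72.9 cm.

≈ 72.9 cm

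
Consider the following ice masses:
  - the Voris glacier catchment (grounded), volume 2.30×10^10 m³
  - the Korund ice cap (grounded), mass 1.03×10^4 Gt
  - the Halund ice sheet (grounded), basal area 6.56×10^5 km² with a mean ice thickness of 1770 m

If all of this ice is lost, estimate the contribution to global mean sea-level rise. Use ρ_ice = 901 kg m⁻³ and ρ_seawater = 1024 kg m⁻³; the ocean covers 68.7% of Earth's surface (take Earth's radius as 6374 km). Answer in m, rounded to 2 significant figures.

≈ 2.9 m

Voris: 2.30×10^10 m³ × (901/1024) = 2.024×10^10 m³ of water.
Korund: 1.03×10^4 Gt = 1.030×10^16 kg; dividing by ρ_w = 1024 kg m⁻³ gives 1.006×10^13 m³ of water.
Halund: ice volume = 6.56×10^5 km² × 1770 m = 1.161×10^6 km³; 1.161×10^6 × (901/1024) = 1.022×10^6 km³ of water.
Total added water ≈ 1.032×10^15 m³ over 3.51×10^14 m² → Δh = 2.94 m.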